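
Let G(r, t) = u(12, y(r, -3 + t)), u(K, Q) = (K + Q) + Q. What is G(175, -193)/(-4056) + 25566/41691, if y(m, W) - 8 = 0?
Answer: 657233/1083966 ≈ 0.60632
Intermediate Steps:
y(m, W) = 8 (y(m, W) = 8 + 0 = 8)
u(K, Q) = K + 2*Q
G(r, t) = 28 (G(r, t) = 12 + 2*8 = 12 + 16 = 28)
G(175, -193)/(-4056) + 25566/41691 = 28/(-4056) + 25566/41691 = 28*(-1/4056) + 25566*(1/41691) = -7/1014 + 8522/13897 = 657233/1083966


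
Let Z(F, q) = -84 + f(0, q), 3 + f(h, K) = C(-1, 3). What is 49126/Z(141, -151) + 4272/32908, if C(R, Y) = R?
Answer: -18366619/32908 ≈ -558.12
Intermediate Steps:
f(h, K) = -4 (f(h, K) = -3 - 1 = -4)
Z(F, q) = -88 (Z(F, q) = -84 - 4 = -88)
49126/Z(141, -151) + 4272/32908 = 49126/(-88) + 4272/32908 = 49126*(-1/88) + 4272*(1/32908) = -2233/4 + 1068/8227 = -18366619/32908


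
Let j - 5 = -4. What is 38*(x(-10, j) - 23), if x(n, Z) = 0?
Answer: -874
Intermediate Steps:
j = 1 (j = 5 - 4 = 1)
38*(x(-10, j) - 23) = 38*(0 - 23) = 38*(-23) = -874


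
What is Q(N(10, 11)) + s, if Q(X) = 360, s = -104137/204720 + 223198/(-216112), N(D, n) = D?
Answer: 991192697531/2765153040 ≈ 358.46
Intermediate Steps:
s = -4262396869/2765153040 (s = -104137*1/204720 + 223198*(-1/216112) = -104137/204720 - 111599/108056 = -4262396869/2765153040 ≈ -1.5415)
Q(N(10, 11)) + s = 360 - 4262396869/2765153040 = 991192697531/2765153040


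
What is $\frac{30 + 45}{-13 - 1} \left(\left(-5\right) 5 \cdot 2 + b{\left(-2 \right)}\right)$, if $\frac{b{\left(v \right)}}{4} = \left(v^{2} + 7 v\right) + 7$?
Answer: $\frac{2325}{7} \approx 332.14$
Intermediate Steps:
$b{\left(v \right)} = 28 + 4 v^{2} + 28 v$ ($b{\left(v \right)} = 4 \left(\left(v^{2} + 7 v\right) + 7\right) = 4 \left(7 + v^{2} + 7 v\right) = 28 + 4 v^{2} + 28 v$)
$\frac{30 + 45}{-13 - 1} \left(\left(-5\right) 5 \cdot 2 + b{\left(-2 \right)}\right) = \frac{30 + 45}{-13 - 1} \left(\left(-5\right) 5 \cdot 2 + \left(28 + 4 \left(-2\right)^{2} + 28 \left(-2\right)\right)\right) = \frac{75}{-14} \left(\left(-25\right) 2 + \left(28 + 4 \cdot 4 - 56\right)\right) = 75 \left(- \frac{1}{14}\right) \left(-50 + \left(28 + 16 - 56\right)\right) = - \frac{75 \left(-50 - 12\right)}{14} = \left(- \frac{75}{14}\right) \left(-62\right) = \frac{2325}{7}$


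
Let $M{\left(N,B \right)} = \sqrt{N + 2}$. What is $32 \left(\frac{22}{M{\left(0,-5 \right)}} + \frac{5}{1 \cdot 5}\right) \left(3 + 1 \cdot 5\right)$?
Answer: $256 + 2816 \sqrt{2} \approx 4238.4$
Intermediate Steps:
$M{\left(N,B \right)} = \sqrt{2 + N}$
$32 \left(\frac{22}{M{\left(0,-5 \right)}} + \frac{5}{1 \cdot 5}\right) \left(3 + 1 \cdot 5\right) = 32 \left(\frac{22}{\sqrt{2 + 0}} + \frac{5}{1 \cdot 5}\right) \left(3 + 1 \cdot 5\right) = 32 \left(\frac{22}{\sqrt{2}} + \frac{5}{5}\right) \left(3 + 5\right) = 32 \left(22 \frac{\sqrt{2}}{2} + 5 \cdot \frac{1}{5}\right) 8 = 32 \left(11 \sqrt{2} + 1\right) 8 = 32 \left(1 + 11 \sqrt{2}\right) 8 = \left(32 + 352 \sqrt{2}\right) 8 = 256 + 2816 \sqrt{2}$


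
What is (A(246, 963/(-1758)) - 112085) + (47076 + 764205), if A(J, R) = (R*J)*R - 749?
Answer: 119934627049/171698 ≈ 6.9852e+5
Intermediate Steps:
A(J, R) = -749 + J*R² (A(J, R) = (J*R)*R - 749 = J*R² - 749 = -749 + J*R²)
(A(246, 963/(-1758)) - 112085) + (47076 + 764205) = ((-749 + 246*(963/(-1758))²) - 112085) + (47076 + 764205) = ((-749 + 246*(963*(-1/1758))²) - 112085) + 811281 = ((-749 + 246*(-321/586)²) - 112085) + 811281 = ((-749 + 246*(103041/343396)) - 112085) + 811281 = ((-749 + 12674043/171698) - 112085) + 811281 = (-115927759/171698 - 112085) + 811281 = -19360698089/171698 + 811281 = 119934627049/171698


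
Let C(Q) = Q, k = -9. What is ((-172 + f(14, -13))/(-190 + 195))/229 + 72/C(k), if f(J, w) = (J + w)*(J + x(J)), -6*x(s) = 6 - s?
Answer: -5590/687 ≈ -8.1368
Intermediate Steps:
x(s) = -1 + s/6 (x(s) = -(6 - s)/6 = -1 + s/6)
f(J, w) = (-1 + 7*J/6)*(J + w) (f(J, w) = (J + w)*(J + (-1 + J/6)) = (J + w)*(-1 + 7*J/6) = (-1 + 7*J/6)*(J + w))
((-172 + f(14, -13))/(-190 + 195))/229 + 72/C(k) = ((-172 + (-1*14 - 1*(-13) + (7/6)*14**2 + (7/6)*14*(-13)))/(-190 + 195))/229 + 72/(-9) = ((-172 + (-14 + 13 + (7/6)*196 - 637/3))/5)*(1/229) + 72*(-1/9) = ((-172 + (-14 + 13 + 686/3 - 637/3))*(1/5))*(1/229) - 8 = ((-172 + 46/3)*(1/5))*(1/229) - 8 = -470/3*1/5*(1/229) - 8 = -94/3*1/229 - 8 = -94/687 - 8 = -5590/687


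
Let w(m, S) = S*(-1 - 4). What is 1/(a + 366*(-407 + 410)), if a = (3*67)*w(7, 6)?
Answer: -1/4932 ≈ -0.00020276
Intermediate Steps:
w(m, S) = -5*S (w(m, S) = S*(-5) = -5*S)
a = -6030 (a = (3*67)*(-5*6) = 201*(-30) = -6030)
1/(a + 366*(-407 + 410)) = 1/(-6030 + 366*(-407 + 410)) = 1/(-6030 + 366*3) = 1/(-6030 + 1098) = 1/(-4932) = -1/4932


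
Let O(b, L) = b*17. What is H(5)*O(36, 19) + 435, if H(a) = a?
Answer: 3495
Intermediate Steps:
O(b, L) = 17*b
H(5)*O(36, 19) + 435 = 5*(17*36) + 435 = 5*612 + 435 = 3060 + 435 = 3495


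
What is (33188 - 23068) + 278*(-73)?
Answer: -10174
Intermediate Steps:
(33188 - 23068) + 278*(-73) = 10120 - 20294 = -10174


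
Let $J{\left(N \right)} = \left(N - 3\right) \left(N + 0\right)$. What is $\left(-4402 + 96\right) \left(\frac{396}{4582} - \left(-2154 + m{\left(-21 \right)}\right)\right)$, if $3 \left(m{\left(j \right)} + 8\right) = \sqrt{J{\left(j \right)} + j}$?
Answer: $- \frac{21329082040}{2291} + \frac{4306 \sqrt{483}}{3} \approx -9.2784 \cdot 10^{6}$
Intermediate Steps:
$J{\left(N \right)} = N \left(-3 + N\right)$ ($J{\left(N \right)} = \left(-3 + N\right) N = N \left(-3 + N\right)$)
$m{\left(j \right)} = -8 + \frac{\sqrt{j + j \left(-3 + j\right)}}{3}$ ($m{\left(j \right)} = -8 + \frac{\sqrt{j \left(-3 + j\right) + j}}{3} = -8 + \frac{\sqrt{j + j \left(-3 + j\right)}}{3}$)
$\left(-4402 + 96\right) \left(\frac{396}{4582} - \left(-2154 + m{\left(-21 \right)}\right)\right) = \left(-4402 + 96\right) \left(\frac{396}{4582} + \left(2154 - \left(-8 + \frac{\sqrt{- 21 \left(-2 - 21\right)}}{3}\right)\right)\right) = - 4306 \left(396 \cdot \frac{1}{4582} + \left(2154 - \left(-8 + \frac{\sqrt{\left(-21\right) \left(-23\right)}}{3}\right)\right)\right) = - 4306 \left(\frac{198}{2291} + \left(2154 - \left(-8 + \frac{\sqrt{483}}{3}\right)\right)\right) = - 4306 \left(\frac{198}{2291} + \left(2154 + \left(8 - \frac{\sqrt{483}}{3}\right)\right)\right) = - 4306 \left(\frac{198}{2291} + \left(2162 - \frac{\sqrt{483}}{3}\right)\right) = - 4306 \left(\frac{4953340}{2291} - \frac{\sqrt{483}}{3}\right) = - \frac{21329082040}{2291} + \frac{4306 \sqrt{483}}{3}$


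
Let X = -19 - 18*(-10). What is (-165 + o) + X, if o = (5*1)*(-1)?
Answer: -9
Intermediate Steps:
X = 161 (X = -19 + 180 = 161)
o = -5 (o = 5*(-1) = -5)
(-165 + o) + X = (-165 - 5) + 161 = -170 + 161 = -9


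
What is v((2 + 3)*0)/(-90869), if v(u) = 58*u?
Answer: 0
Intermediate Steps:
v((2 + 3)*0)/(-90869) = (58*((2 + 3)*0))/(-90869) = (58*(5*0))*(-1/90869) = (58*0)*(-1/90869) = 0*(-1/90869) = 0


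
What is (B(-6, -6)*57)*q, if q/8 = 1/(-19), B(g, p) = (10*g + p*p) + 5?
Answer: 456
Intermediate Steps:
B(g, p) = 5 + p**2 + 10*g (B(g, p) = (10*g + p**2) + 5 = (p**2 + 10*g) + 5 = 5 + p**2 + 10*g)
q = -8/19 (q = 8/(-19) = 8*(-1/19) = -8/19 ≈ -0.42105)
(B(-6, -6)*57)*q = ((5 + (-6)**2 + 10*(-6))*57)*(-8/19) = ((5 + 36 - 60)*57)*(-8/19) = -19*57*(-8/19) = -1083*(-8/19) = 456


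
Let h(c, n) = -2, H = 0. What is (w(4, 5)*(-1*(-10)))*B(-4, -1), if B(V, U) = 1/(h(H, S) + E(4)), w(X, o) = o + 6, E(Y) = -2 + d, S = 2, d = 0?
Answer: -55/2 ≈ -27.500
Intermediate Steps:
E(Y) = -2 (E(Y) = -2 + 0 = -2)
w(X, o) = 6 + o
B(V, U) = -1/4 (B(V, U) = 1/(-2 - 2) = 1/(-4) = -1/4)
(w(4, 5)*(-1*(-10)))*B(-4, -1) = ((6 + 5)*(-1*(-10)))*(-1/4) = (11*10)*(-1/4) = 110*(-1/4) = -55/2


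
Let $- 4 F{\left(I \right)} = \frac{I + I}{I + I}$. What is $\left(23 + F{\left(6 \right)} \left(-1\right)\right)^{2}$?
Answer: $\frac{8649}{16} \approx 540.56$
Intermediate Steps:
$F{\left(I \right)} = - \frac{1}{4}$ ($F{\left(I \right)} = - \frac{\left(I + I\right) \frac{1}{I + I}}{4} = - \frac{2 I \frac{1}{2 I}}{4} = \left(- \frac{1}{4}\right) 1 = - \frac{1}{4}$)
$\left(23 + F{\left(6 \right)} \left(-1\right)\right)^{2} = \left(23 - - \frac{1}{4}\right)^{2} = \left(23 + \frac{1}{4}\right)^{2} = \left(\frac{93}{4}\right)^{2} = \frac{8649}{16}$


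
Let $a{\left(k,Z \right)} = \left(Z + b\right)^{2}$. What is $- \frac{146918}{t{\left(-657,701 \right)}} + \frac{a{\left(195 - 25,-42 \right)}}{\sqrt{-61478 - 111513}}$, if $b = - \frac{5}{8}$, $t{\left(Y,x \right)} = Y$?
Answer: $\frac{146918}{657} - \frac{116281 i \sqrt{172991}}{11071424} \approx 223.62 - 4.3683 i$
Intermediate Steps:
$b = - \frac{5}{8}$ ($b = \left(-5\right) \frac{1}{8} = - \frac{5}{8} \approx -0.625$)
$a{\left(k,Z \right)} = \left(- \frac{5}{8} + Z\right)^{2}$ ($a{\left(k,Z \right)} = \left(Z - \frac{5}{8}\right)^{2} = \left(- \frac{5}{8} + Z\right)^{2}$)
$- \frac{146918}{t{\left(-657,701 \right)}} + \frac{a{\left(195 - 25,-42 \right)}}{\sqrt{-61478 - 111513}} = - \frac{146918}{-657} + \frac{\frac{1}{64} \left(-5 + 8 \left(-42\right)\right)^{2}}{\sqrt{-61478 - 111513}} = \left(-146918\right) \left(- \frac{1}{657}\right) + \frac{\frac{1}{64} \left(-5 - 336\right)^{2}}{\sqrt{-172991}} = \frac{146918}{657} + \frac{\frac{1}{64} \left(-341\right)^{2}}{i \sqrt{172991}} = \frac{146918}{657} + \frac{1}{64} \cdot 116281 \left(- \frac{i \sqrt{172991}}{172991}\right) = \frac{146918}{657} + \frac{116281 \left(- \frac{i \sqrt{172991}}{172991}\right)}{64} = \frac{146918}{657} - \frac{116281 i \sqrt{172991}}{11071424}$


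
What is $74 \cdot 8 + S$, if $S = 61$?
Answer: $653$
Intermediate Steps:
$74 \cdot 8 + S = 74 \cdot 8 + 61 = 592 + 61 = 653$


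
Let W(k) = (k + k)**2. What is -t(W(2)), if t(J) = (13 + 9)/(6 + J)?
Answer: -1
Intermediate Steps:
W(k) = 4*k**2 (W(k) = (2*k)**2 = 4*k**2)
t(J) = 22/(6 + J)
-t(W(2)) = -22/(6 + 4*2**2) = -22/(6 + 4*4) = -22/(6 + 16) = -22/22 = -1*1 = -1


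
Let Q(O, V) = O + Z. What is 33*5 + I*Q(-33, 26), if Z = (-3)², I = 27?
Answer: -483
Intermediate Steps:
Z = 9
Q(O, V) = 9 + O (Q(O, V) = O + 9 = 9 + O)
33*5 + I*Q(-33, 26) = 33*5 + 27*(9 - 33) = 165 + 27*(-24) = 165 - 648 = -483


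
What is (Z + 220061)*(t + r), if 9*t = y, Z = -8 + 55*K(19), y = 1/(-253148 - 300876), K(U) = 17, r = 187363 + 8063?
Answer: 53834679394084705/1246554 ≈ 4.3187e+10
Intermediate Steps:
r = 195426
y = -1/554024 (y = 1/(-554024) = -1/554024 ≈ -1.8050e-6)
Z = 927 (Z = -8 + 55*17 = -8 + 935 = 927)
t = -1/4986216 (t = (⅑)*(-1/554024) = -1/4986216 ≈ -2.0055e-7)
(Z + 220061)*(t + r) = (927 + 220061)*(-1/4986216 + 195426) = 220988*(974436248015/4986216) = 53834679394084705/1246554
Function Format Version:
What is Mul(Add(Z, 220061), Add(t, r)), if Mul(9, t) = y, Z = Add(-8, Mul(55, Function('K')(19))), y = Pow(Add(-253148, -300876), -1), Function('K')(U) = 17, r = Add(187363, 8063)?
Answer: Rational(53834679394084705, 1246554) ≈ 4.3187e+10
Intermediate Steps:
r = 195426
y = Rational(-1, 554024) (y = Pow(-554024, -1) = Rational(-1, 554024) ≈ -1.8050e-6)
Z = 927 (Z = Add(-8, Mul(55, 17)) = Add(-8, 935) = 927)
t = Rational(-1, 4986216) (t = Mul(Rational(1, 9), Rational(-1, 554024)) = Rational(-1, 4986216) ≈ -2.0055e-7)
Mul(Add(Z, 220061), Add(t, r)) = Mul(Add(927, 220061), Add(Rational(-1, 4986216), 195426)) = Mul(220988, Rational(974436248015, 4986216)) = Rational(53834679394084705, 1246554)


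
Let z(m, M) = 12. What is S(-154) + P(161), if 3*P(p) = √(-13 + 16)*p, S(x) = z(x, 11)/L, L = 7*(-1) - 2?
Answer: -4/3 + 161*√3/3 ≈ 91.620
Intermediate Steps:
L = -9 (L = -7 - 2 = -9)
S(x) = -4/3 (S(x) = 12/(-9) = 12*(-⅑) = -4/3)
P(p) = p*√3/3 (P(p) = (√(-13 + 16)*p)/3 = (√3*p)/3 = (p*√3)/3 = p*√3/3)
S(-154) + P(161) = -4/3 + (⅓)*161*√3 = -4/3 + 161*√3/3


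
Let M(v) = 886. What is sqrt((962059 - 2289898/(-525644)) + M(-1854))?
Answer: sqrt(66516115518275458)/262822 ≈ 981.30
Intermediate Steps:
sqrt((962059 - 2289898/(-525644)) + M(-1854)) = sqrt((962059 - 2289898/(-525644)) + 886) = sqrt((962059 - 2289898*(-1/525644)) + 886) = sqrt((962059 + 1144949/262822) + 886) = sqrt(252851415447/262822 + 886) = sqrt(253084275739/262822) = sqrt(66516115518275458)/262822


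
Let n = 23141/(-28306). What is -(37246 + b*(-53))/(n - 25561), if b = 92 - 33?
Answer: 321924138/241184269 ≈ 1.3348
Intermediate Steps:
b = 59
n = -23141/28306 (n = 23141*(-1/28306) = -23141/28306 ≈ -0.81753)
-(37246 + b*(-53))/(n - 25561) = -(37246 + 59*(-53))/(-23141/28306 - 25561) = -(37246 - 3127)/(-723552807/28306) = -34119*(-28306)/723552807 = -1*(-321924138/241184269) = 321924138/241184269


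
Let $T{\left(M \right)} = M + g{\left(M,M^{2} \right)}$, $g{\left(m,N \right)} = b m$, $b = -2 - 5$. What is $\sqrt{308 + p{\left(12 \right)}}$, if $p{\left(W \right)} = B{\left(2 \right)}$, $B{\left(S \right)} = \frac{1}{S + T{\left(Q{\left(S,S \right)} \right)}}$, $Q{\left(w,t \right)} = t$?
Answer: $\frac{\sqrt{30790}}{10} \approx 17.547$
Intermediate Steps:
$b = -7$
$g{\left(m,N \right)} = - 7 m$
$T{\left(M \right)} = - 6 M$ ($T{\left(M \right)} = M - 7 M = - 6 M$)
$B{\left(S \right)} = - \frac{1}{5 S}$ ($B{\left(S \right)} = \frac{1}{S - 6 S} = \frac{1}{\left(-5\right) S} = - \frac{1}{5 S}$)
$p{\left(W \right)} = - \frac{1}{10}$ ($p{\left(W \right)} = - \frac{1}{5 \cdot 2} = \left(- \frac{1}{5}\right) \frac{1}{2} = - \frac{1}{10}$)
$\sqrt{308 + p{\left(12 \right)}} = \sqrt{308 - \frac{1}{10}} = \sqrt{\frac{3079}{10}} = \frac{\sqrt{30790}}{10}$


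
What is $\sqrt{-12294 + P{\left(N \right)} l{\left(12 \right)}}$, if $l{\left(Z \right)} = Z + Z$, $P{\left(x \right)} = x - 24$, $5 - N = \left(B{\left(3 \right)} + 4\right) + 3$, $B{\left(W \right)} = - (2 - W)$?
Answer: $3 i \sqrt{1438} \approx 113.76 i$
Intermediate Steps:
$B{\left(W \right)} = -2 + W$
$N = -3$ ($N = 5 - \left(\left(\left(-2 + 3\right) + 4\right) + 3\right) = 5 - \left(\left(1 + 4\right) + 3\right) = 5 - \left(5 + 3\right) = 5 - 8 = -3$)
$P{\left(x \right)} = -24 + x$ ($P{\left(x \right)} = x - 24 = -24 + x$)
$l{\left(Z \right)} = 2 Z$
$\sqrt{-12294 + P{\left(N \right)} l{\left(12 \right)}} = \sqrt{-12294 + \left(-24 - 3\right) 2 \cdot 12} = \sqrt{-12294 - 648} = \sqrt{-12942} = 3 i \sqrt{1438}$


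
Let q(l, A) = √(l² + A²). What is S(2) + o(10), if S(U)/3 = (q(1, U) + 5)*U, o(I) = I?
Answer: 40 + 6*√5 ≈ 53.416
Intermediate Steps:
q(l, A) = √(A² + l²)
S(U) = 3*U*(5 + √(1 + U²)) (S(U) = 3*((√(U² + 1²) + 5)*U) = 3*((√(U² + 1) + 5)*U) = 3*((√(1 + U²) + 5)*U) = 3*((5 + √(1 + U²))*U) = 3*(U*(5 + √(1 + U²))) = 3*U*(5 + √(1 + U²)))
S(2) + o(10) = 3*2*(5 + √(1 + 2²)) + 10 = 3*2*(5 + √(1 + 4)) + 10 = 3*2*(5 + √5) + 10 = (30 + 6*√5) + 10 = 40 + 6*√5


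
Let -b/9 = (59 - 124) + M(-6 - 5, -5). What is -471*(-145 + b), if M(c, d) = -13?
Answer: -262347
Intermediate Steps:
b = 702 (b = -9*((59 - 124) - 13) = -9*(-65 - 13) = -9*(-78) = 702)
-471*(-145 + b) = -471*(-145 + 702) = -471*557 = -262347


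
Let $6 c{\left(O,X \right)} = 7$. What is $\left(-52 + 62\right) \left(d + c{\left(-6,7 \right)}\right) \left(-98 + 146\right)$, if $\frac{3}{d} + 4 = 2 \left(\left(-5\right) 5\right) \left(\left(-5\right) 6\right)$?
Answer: $\frac{104900}{187} \approx 560.96$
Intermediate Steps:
$c{\left(O,X \right)} = \frac{7}{6}$ ($c{\left(O,X \right)} = \frac{1}{6} \cdot 7 = \frac{7}{6}$)
$d = \frac{3}{1496}$ ($d = \frac{3}{-4 + 2 \left(\left(-5\right) 5\right) \left(\left(-5\right) 6\right)} = \frac{3}{-4 + 2 \left(-25\right) \left(-30\right)} = \frac{3}{-4 - -1500} = \frac{3}{-4 + 1500} = \frac{3}{1496} \approx 0.0020053$)
$\left(-52 + 62\right) \left(d + c{\left(-6,7 \right)}\right) \left(-98 + 146\right) = \left(-52 + 62\right) \left(\frac{3}{1496} + \frac{7}{6}\right) \left(-98 + 146\right) = 10 \cdot \frac{5245}{4488} \cdot 48 = \frac{26225}{2244} \cdot 48 = \frac{104900}{187}$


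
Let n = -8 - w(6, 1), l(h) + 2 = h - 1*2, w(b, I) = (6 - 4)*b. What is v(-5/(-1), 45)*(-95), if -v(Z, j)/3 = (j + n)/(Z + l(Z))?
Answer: 2375/2 ≈ 1187.5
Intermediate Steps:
w(b, I) = 2*b
l(h) = -4 + h (l(h) = -2 + (h - 1*2) = -2 + (h - 2) = -2 + (-2 + h) = -4 + h)
n = -20 (n = -8 - 2*6 = -8 - 1*12 = -8 - 12 = -20)
v(Z, j) = -3*(-20 + j)/(-4 + 2*Z) (v(Z, j) = -3*(j - 20)/(Z + (-4 + Z)) = -3*(-20 + j)/(-4 + 2*Z))
v(-5/(-1), 45)*(-95) = (3*(20 - 1*45)/(2*(-2 - 5/(-1))))*(-95) = (3*(20 - 45)/(2*(-2 - 5*(-1))))*(-95) = ((3/2)*(-25)/(-2 + 5))*(-95) = ((3/2)*(-25)/3)*(-95) = ((3/2)*(⅓)*(-25))*(-95) = -25/2*(-95) = 2375/2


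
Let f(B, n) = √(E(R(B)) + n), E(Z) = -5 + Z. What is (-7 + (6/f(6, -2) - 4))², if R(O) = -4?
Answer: 1295/11 + 12*I*√11 ≈ 117.73 + 39.799*I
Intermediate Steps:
f(B, n) = √(-9 + n) (f(B, n) = √((-5 - 4) + n) = √(-9 + n))
(-7 + (6/f(6, -2) - 4))² = (-7 + (6/(√(-9 - 2)) - 4))² = (-7 + (6/(√(-11)) - 4))² = (-7 + (6/((I*√11)) - 4))² = (-7 + (6*(-I*√11/11) - 4))² = (-7 + (-6*I*√11/11 - 4))² = (-7 + (-4 - 6*I*√11/11))² = (-11 - 6*I*√11/11)²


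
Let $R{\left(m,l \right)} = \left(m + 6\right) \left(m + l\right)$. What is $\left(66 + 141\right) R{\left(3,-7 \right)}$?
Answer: $-7452$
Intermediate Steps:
$R{\left(m,l \right)} = \left(6 + m\right) \left(l + m\right)$
$\left(66 + 141\right) R{\left(3,-7 \right)} = \left(66 + 141\right) \left(3^{2} + 6 \left(-7\right) + 6 \cdot 3 - 21\right) = 207 \left(9 - 42 + 18 - 21\right) = 207 \left(-36\right) = -7452$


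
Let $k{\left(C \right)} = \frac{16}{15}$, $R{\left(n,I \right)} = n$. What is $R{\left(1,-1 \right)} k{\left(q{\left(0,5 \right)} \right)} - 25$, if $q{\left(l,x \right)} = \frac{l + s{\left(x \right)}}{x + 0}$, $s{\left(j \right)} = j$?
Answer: $- \frac{359}{15} \approx -23.933$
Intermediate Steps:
$q{\left(l,x \right)} = \frac{l + x}{x}$ ($q{\left(l,x \right)} = \frac{l + x}{x + 0} = \frac{l + x}{x}$)
$k{\left(C \right)} = \frac{16}{15}$ ($k{\left(C \right)} = 16 \cdot \frac{1}{15} = \frac{16}{15}$)
$R{\left(1,-1 \right)} k{\left(q{\left(0,5 \right)} \right)} - 25 = 1 \cdot \frac{16}{15} - 25 = \frac{16}{15} - 25 = - \frac{359}{15}$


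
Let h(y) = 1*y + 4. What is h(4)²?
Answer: 64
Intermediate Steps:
h(y) = 4 + y (h(y) = y + 4 = 4 + y)
h(4)² = (4 + 4)² = 8² = 64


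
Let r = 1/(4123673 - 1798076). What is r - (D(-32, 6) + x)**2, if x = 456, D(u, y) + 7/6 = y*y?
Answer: -6723320306963/27907164 ≈ -2.4092e+5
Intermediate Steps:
D(u, y) = -7/6 + y**2 (D(u, y) = -7/6 + y*y = -7/6 + y**2)
r = 1/2325597 ≈ 4.3000e-7
r - (D(-32, 6) + x)**2 = 1/2325597 - ((-7/6 + 6**2) + 456)**2 = 1/2325597 - ((-7/6 + 36) + 456)**2 = 1/2325597 - (209/6 + 456)**2 = 1/2325597 - (2945/6)**2 = 1/2325597 - 1*8673025/36 = 1/2325597 - 8673025/36 = -6723320306963/27907164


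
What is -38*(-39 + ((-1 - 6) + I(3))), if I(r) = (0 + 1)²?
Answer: 1710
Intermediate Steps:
I(r) = 1 (I(r) = 1² = 1)
-38*(-39 + ((-1 - 6) + I(3))) = -38*(-39 + ((-1 - 6) + 1)) = -38*(-39 + (-7 + 1)) = -38*(-39 - 6) = -38*(-45) = 1710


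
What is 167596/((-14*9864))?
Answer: -41899/34524 ≈ -1.2136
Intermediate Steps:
167596/((-14*9864)) = 167596/(-138096) = 167596*(-1/138096) = -41899/34524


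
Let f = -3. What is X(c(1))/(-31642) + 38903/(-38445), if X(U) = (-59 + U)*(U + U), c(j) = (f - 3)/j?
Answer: -48498301/46787565 ≈ -1.0366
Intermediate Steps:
c(j) = -6/j (c(j) = (-3 - 3)/j = -6/j)
X(U) = 2*U*(-59 + U) (X(U) = (-59 + U)*(2*U) = 2*U*(-59 + U))
X(c(1))/(-31642) + 38903/(-38445) = (2*(-6/1)*(-59 - 6/1))/(-31642) + 38903/(-38445) = (2*(-6*1)*(-59 - 6*1))*(-1/31642) + 38903*(-1/38445) = (2*(-6)*(-59 - 6))*(-1/31642) - 38903/38445 = (2*(-6)*(-65))*(-1/31642) - 38903/38445 = 780*(-1/31642) - 38903/38445 = -30/1217 - 38903/38445 = -48498301/46787565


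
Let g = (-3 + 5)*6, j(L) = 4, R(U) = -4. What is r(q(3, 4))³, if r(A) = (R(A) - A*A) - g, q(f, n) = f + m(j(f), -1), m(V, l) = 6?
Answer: -912673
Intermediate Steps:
g = 12 (g = 2*6 = 12)
q(f, n) = 6 + f (q(f, n) = f + 6 = 6 + f)
r(A) = -16 - A² (r(A) = (-4 - A*A) - 1*12 = (-4 - A²) - 12 = -16 - A²)
r(q(3, 4))³ = (-16 - (6 + 3)²)³ = (-16 - 1*9²)³ = (-16 - 1*81)³ = (-16 - 81)³ = (-97)³ = -912673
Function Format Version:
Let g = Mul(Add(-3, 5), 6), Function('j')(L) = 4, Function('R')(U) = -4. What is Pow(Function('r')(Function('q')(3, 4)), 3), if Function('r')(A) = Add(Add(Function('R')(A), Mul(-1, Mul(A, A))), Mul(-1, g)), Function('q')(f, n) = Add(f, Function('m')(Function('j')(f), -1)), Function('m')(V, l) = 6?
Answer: -912673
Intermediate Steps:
g = 12 (g = Mul(2, 6) = 12)
Function('q')(f, n) = Add(6, f) (Function('q')(f, n) = Add(f, 6) = Add(6, f))
Function('r')(A) = Add(-16, Mul(-1, Pow(A, 2))) (Function('r')(A) = Add(Add(-4, Mul(-1, Mul(A, A))), Mul(-1, 12)) = Add(Add(-4, Mul(-1, Pow(A, 2))), -12) = Add(-16, Mul(-1, Pow(A, 2))))
Pow(Function('r')(Function('q')(3, 4)), 3) = Pow(Add(-16, Mul(-1, Pow(Add(6, 3), 2))), 3) = Pow(Add(-16, Mul(-1, Pow(9, 2))), 3) = Pow(Add(-16, Mul(-1, 81)), 3) = Pow(Add(-16, -81), 3) = Pow(-97, 3) = -912673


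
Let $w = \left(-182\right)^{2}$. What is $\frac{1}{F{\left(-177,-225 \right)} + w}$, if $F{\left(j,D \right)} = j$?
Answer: $\frac{1}{32947} \approx 3.0352 \cdot 10^{-5}$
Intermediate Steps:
$w = 33124$
$\frac{1}{F{\left(-177,-225 \right)} + w} = \frac{1}{-177 + 33124} = \frac{1}{32947}$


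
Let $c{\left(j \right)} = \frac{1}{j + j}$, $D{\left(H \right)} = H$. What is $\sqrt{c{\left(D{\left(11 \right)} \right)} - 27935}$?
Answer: $\frac{i \sqrt{13520518}}{22} \approx 167.14 i$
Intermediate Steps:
$c{\left(j \right)} = \frac{1}{2 j}$
$\sqrt{c{\left(D{\left(11 \right)} \right)} - 27935} = \sqrt{\frac{1}{2 \cdot 11} - 27935} = \sqrt{\frac{1}{2} \cdot \frac{1}{11} - 27935} = \sqrt{\frac{1}{22} - 27935} = \sqrt{- \frac{614569}{22}} = \frac{i \sqrt{13520518}}{22}$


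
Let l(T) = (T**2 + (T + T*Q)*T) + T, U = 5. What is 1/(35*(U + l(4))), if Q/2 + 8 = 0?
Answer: -1/7525 ≈ -0.00013289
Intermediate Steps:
Q = -16 (Q = -16 + 2*0 = -16 + 0 = -16)
l(T) = T - 14*T**2 (l(T) = (T**2 + (T + T*(-16))*T) + T = (T**2 + (T - 16*T)*T) + T = (T**2 + (-15*T)*T) + T = (T**2 - 15*T**2) + T = -14*T**2 + T = T - 14*T**2)
1/(35*(U + l(4))) = 1/(35*(5 + 4*(1 - 14*4))) = 1/(35*(5 + 4*(1 - 56))) = 1/(35*(5 + 4*(-55))) = 1/(35*(5 - 220)) = 1/(35*(-215)) = 1/(-7525) = -1/7525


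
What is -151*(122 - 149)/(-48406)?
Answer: -4077/48406 ≈ -0.084225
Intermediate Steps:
-151*(122 - 149)/(-48406) = -151*(-27)*(-1/48406) = 4077*(-1/48406) = -4077/48406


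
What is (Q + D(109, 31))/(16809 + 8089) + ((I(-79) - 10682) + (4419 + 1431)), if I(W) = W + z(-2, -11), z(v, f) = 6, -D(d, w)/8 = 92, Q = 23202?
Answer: -61051112/12449 ≈ -4904.1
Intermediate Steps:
D(d, w) = -736 (D(d, w) = -8*92 = -736)
I(W) = 6 + W (I(W) = W + 6 = 6 + W)
(Q + D(109, 31))/(16809 + 8089) + ((I(-79) - 10682) + (4419 + 1431)) = (23202 - 736)/(16809 + 8089) + (((6 - 79) - 10682) + (4419 + 1431)) = 22466/24898 + ((-73 - 10682) + 5850) = 22466*(1/24898) + (-10755 + 5850) = 11233/12449 - 4905 = -61051112/12449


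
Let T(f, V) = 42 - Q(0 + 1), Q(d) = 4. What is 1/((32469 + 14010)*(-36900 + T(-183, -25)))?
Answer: -1/1713308898 ≈ -5.8367e-10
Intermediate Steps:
T(f, V) = 38 (T(f, V) = 42 - 1*4 = 42 - 4 = 38)
1/((32469 + 14010)*(-36900 + T(-183, -25))) = 1/((32469 + 14010)*(-36900 + 38)) = 1/(46479*(-36862)) = 1/(-1713308898) = -1/1713308898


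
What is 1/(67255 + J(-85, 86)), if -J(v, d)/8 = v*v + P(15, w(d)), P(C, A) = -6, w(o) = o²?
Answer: 1/9503 ≈ 0.00010523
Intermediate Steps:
J(v, d) = 48 - 8*v² (J(v, d) = -8*(v*v - 6) = -8*(v² - 6) = -8*(-6 + v²) = 48 - 8*v²)
1/(67255 + J(-85, 86)) = 1/(67255 + (48 - 8*(-85)²)) = 1/(67255 + (48 - 8*7225)) = 1/(67255 + (48 - 57800)) = 1/(67255 - 57752) = 1/9503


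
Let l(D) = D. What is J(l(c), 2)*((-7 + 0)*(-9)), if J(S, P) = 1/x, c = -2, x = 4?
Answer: 63/4 ≈ 15.750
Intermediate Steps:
J(S, P) = 1/4
J(l(c), 2)*((-7 + 0)*(-9)) = ((-7 + 0)*(-9))/4 = (-7*(-9))/4 = (1/4)*63 = 63/4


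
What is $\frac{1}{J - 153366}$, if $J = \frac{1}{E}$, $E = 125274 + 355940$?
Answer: $- \frac{481214}{73801866323} \approx -6.5203 \cdot 10^{-6}$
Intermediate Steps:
$E = 481214$
$J = \frac{1}{481214} \approx 2.0781 \cdot 10^{-6}$
$\frac{1}{J - 153366} = \frac{1}{\frac{1}{481214} - 153366} = \frac{1}{- \frac{73801866323}{481214}} = - \frac{481214}{73801866323}$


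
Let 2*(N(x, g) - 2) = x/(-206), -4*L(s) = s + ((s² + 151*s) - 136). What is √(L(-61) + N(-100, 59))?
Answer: √60428555/206 ≈ 37.736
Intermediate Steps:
L(s) = 34 - 38*s - s²/4 (L(s) = -(s + ((s² + 151*s) - 136))/4 = -(s + (-136 + s² + 151*s))/4 = -(-136 + s² + 152*s)/4 = 34 - 38*s - s²/4)
N(x, g) = 2 - x/412 (N(x, g) = 2 + (x/(-206))/2 = 2 + (x*(-1/206))/2 = 2 + (-x/206)/2 = 2 - x/412)
√(L(-61) + N(-100, 59)) = √((34 - 38*(-61) - ¼*(-61)²) + (2 - 1/412*(-100))) = √((34 + 2318 - ¼*3721) + (2 + 25/103)) = √((34 + 2318 - 3721/4) + 231/103) = √(5687/4 + 231/103) = √(586685/412) = √60428555/206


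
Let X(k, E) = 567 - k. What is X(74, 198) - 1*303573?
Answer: -303080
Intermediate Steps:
X(74, 198) - 1*303573 = (567 - 1*74) - 1*303573 = (567 - 74) - 303573 = 493 - 303573 = -303080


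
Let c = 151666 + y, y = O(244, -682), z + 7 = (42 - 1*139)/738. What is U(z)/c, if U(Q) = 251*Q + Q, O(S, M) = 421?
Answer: -73682/6235567 ≈ -0.011816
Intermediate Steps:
z = -5263/738 (z = -7 + (42 - 1*139)/738 = -7 + (42 - 139)*(1/738) = -7 - 97*1/738 = -7 - 97/738 = -5263/738 ≈ -7.1314)
y = 421
U(Q) = 252*Q
c = 152087 (c = 151666 + 421 = 152087)
U(z)/c = (252*(-5263/738))/152087 = -73682/41*1/152087 = -73682/6235567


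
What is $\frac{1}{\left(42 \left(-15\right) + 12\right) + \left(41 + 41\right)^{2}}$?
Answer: $\frac{1}{6106} \approx 0.00016377$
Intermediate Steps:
$\frac{1}{\left(42 \left(-15\right) + 12\right) + \left(41 + 41\right)^{2}} = \frac{1}{\left(-630 + 12\right) + 82^{2}} = \frac{1}{-618 + 6724} = \frac{1}{6106}$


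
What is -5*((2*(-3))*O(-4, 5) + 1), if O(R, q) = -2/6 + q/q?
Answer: 15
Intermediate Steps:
O(R, q) = 2/3 (O(R, q) = -2*1/6 + 1 = -1/3 + 1 = 2/3)
-5*((2*(-3))*O(-4, 5) + 1) = -5*((2*(-3))*(2/3) + 1) = -5*(-6*2/3 + 1) = -5*(-4 + 1) = -5*(-3) = 15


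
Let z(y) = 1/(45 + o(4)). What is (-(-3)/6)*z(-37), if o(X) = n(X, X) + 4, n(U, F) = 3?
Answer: 1/104 ≈ 0.0096154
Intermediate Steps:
o(X) = 7 (o(X) = 3 + 4 = 7)
z(y) = 1/52 (z(y) = 1/(45 + 7) = 1/52)
(-(-3)/6)*z(-37) = -(-3)/6*(1/52) = -1*(-½)*(1/52) = (½)*(1/52) = 1/104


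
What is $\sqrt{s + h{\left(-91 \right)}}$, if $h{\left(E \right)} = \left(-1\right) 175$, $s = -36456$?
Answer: $i \sqrt{36631} \approx 191.39 i$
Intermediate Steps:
$h{\left(E \right)} = -175$
$\sqrt{s + h{\left(-91 \right)}} = \sqrt{-36456 - 175} = \sqrt{-36631} = i \sqrt{36631}$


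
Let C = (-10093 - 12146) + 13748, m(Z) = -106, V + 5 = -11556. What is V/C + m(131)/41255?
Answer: 476049009/350296205 ≈ 1.3590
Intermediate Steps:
V = -11561 (V = -5 - 11556 = -11561)
C = -8491 (C = -22239 + 13748 = -8491)
V/C + m(131)/41255 = -11561/(-8491) - 106/41255 = -11561*(-1/8491) - 106*1/41255 = 11561/8491 - 106/41255 = 476049009/350296205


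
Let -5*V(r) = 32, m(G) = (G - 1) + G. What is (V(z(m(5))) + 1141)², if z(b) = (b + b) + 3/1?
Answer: 32182929/25 ≈ 1.2873e+6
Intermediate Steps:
m(G) = -1 + 2*G (m(G) = (-1 + G) + G = -1 + 2*G)
z(b) = 3 + 2*b (z(b) = 2*b + 3*1 = 2*b + 3 = 3 + 2*b)
V(r) = -32/5 (V(r) = -⅕*32 = -32/5)
(V(z(m(5))) + 1141)² = (-32/5 + 1141)² = (5673/5)² = 32182929/25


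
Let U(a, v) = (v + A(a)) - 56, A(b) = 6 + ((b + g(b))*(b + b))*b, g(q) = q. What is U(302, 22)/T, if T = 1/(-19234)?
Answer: -2119094486536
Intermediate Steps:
A(b) = 6 + 4*b³ (A(b) = 6 + ((b + b)*(b + b))*b = 6 + ((2*b)*(2*b))*b = 6 + (4*b²)*b = 6 + 4*b³)
T = -1/19234 ≈ -5.1991e-5
U(a, v) = -50 + v + 4*a³ (U(a, v) = (v + (6 + 4*a³)) - 56 = (6 + v + 4*a³) - 56 = -50 + v + 4*a³)
U(302, 22)/T = (-50 + 22 + 4*302³)/(-1/19234) = (-50 + 22 + 4*27543608)*(-19234) = (-50 + 22 + 110174432)*(-19234) = 110174404*(-19234) = -2119094486536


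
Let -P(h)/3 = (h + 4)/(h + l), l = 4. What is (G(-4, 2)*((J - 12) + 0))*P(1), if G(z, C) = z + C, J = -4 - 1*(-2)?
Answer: -84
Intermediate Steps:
J = -2 (J = -4 + 2 = -2)
P(h) = -3 (P(h) = -3*(h + 4)/(h + 4) = -3*(4 + h)/(4 + h) = -3*1 = -3)
G(z, C) = C + z
(G(-4, 2)*((J - 12) + 0))*P(1) = ((2 - 4)*((-2 - 12) + 0))*(-3) = -2*(-14 + 0)*(-3) = -2*(-14)*(-3) = 28*(-3) = -84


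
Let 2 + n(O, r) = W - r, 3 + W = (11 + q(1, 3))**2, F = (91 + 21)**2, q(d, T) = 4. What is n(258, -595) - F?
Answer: -11729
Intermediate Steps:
F = 12544 (F = 112**2 = 12544)
W = 222 (W = -3 + (11 + 4)**2 = -3 + 15**2 = -3 + 225 = 222)
n(O, r) = 220 - r (n(O, r) = -2 + (222 - r) = 220 - r)
n(258, -595) - F = (220 - 1*(-595)) - 1*12544 = (220 + 595) - 12544 = 815 - 12544 = -11729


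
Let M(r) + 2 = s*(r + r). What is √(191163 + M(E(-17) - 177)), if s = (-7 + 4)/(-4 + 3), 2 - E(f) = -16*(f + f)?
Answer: √186847 ≈ 432.26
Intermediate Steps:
E(f) = 2 + 32*f (E(f) = 2 - (-16)*(f + f) = 2 - (-16)*2*f = 2 - (-32)*f = 2 + 32*f)
s = 3 (s = -3/(-1) = -3*(-1) = 3)
M(r) = -2 + 6*r (M(r) = -2 + 3*(r + r) = -2 + 3*(2*r) = -2 + 6*r)
√(191163 + M(E(-17) - 177)) = √(191163 + (-2 + 6*((2 + 32*(-17)) - 177))) = √(191163 + (-2 + 6*((2 - 544) - 177))) = √(191163 + (-2 + 6*(-542 - 177))) = √(191163 + (-2 + 6*(-719))) = √(191163 + (-2 - 4314)) = √(191163 - 4316) = √186847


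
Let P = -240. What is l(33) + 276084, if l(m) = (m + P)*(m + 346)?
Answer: 197631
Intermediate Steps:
l(m) = (-240 + m)*(346 + m) (l(m) = (m - 240)*(m + 346) = (-240 + m)*(346 + m))
l(33) + 276084 = (-83040 + 33² + 106*33) + 276084 = (-83040 + 1089 + 3498) + 276084 = -78453 + 276084 = 197631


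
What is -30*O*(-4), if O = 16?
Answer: 1920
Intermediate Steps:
-30*O*(-4) = -30*16*(-4) = -480*(-4) = 1920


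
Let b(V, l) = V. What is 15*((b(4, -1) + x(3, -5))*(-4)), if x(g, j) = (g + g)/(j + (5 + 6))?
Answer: -300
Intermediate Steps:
x(g, j) = 2*g/(11 + j) (x(g, j) = (2*g)/(j + 11) = (2*g)/(11 + j) = 2*g/(11 + j))
15*((b(4, -1) + x(3, -5))*(-4)) = 15*((4 + 2*3/(11 - 5))*(-4)) = 15*((4 + 2*3/6)*(-4)) = 15*((4 + 2*3*(⅙))*(-4)) = 15*((4 + 1)*(-4)) = 15*(5*(-4)) = 15*(-20) = -300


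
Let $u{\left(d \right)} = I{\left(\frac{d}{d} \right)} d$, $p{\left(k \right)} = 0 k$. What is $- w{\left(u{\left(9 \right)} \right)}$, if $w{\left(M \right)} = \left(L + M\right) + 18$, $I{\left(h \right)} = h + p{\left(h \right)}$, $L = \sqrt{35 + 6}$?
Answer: $-27 - \sqrt{41} \approx -33.403$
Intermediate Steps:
$p{\left(k \right)} = 0$
$L = \sqrt{41} \approx 6.4031$
$I{\left(h \right)} = h$ ($I{\left(h \right)} = h + 0 = h$)
$u{\left(d \right)} = d$ ($u{\left(d \right)} = \frac{d}{d} d = 1 d = d$)
$w{\left(M \right)} = 18 + M + \sqrt{41}$ ($w{\left(M \right)} = \left(\sqrt{41} + M\right) + 18 = \left(M + \sqrt{41}\right) + 18 = 18 + M + \sqrt{41}$)
$- w{\left(u{\left(9 \right)} \right)} = - (18 + 9 + \sqrt{41}) = - (27 + \sqrt{41}) = -27 - \sqrt{41}$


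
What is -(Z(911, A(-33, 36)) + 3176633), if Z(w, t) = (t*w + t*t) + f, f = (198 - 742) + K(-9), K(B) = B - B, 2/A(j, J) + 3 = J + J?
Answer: -15121485451/4761 ≈ -3.1761e+6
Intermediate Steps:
A(j, J) = 2/(-3 + 2*J) (A(j, J) = 2/(-3 + (J + J)) = 2/(-3 + 2*J))
K(B) = 0
f = -544 (f = (198 - 742) + 0 = -544 + 0 = -544)
Z(w, t) = -544 + t**2 + t*w (Z(w, t) = (t*w + t*t) - 544 = (t*w + t**2) - 544 = (t**2 + t*w) - 544 = -544 + t**2 + t*w)
-(Z(911, A(-33, 36)) + 3176633) = -((-544 + (2/(-3 + 2*36))**2 + (2/(-3 + 2*36))*911) + 3176633) = -((-544 + (2/(-3 + 72))**2 + (2/(-3 + 72))*911) + 3176633) = -((-544 + (2/69)**2 + (2/69)*911) + 3176633) = -((-544 + 4/4761 + 1822/69) + 3176633) = -(-2464262/4761 + 3176633) = -1*15121485451/4761 = -15121485451/4761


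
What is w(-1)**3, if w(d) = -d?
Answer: 1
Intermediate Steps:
w(-1)**3 = (-1*(-1))**3 = 1**3 = 1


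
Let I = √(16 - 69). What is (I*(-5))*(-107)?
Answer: 535*I*√53 ≈ 3894.9*I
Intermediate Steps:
I = I*√53 (I = √(-53) = I*√53 ≈ 7.2801*I)
(I*(-5))*(-107) = ((I*√53)*(-5))*(-107) = -5*I*√53*(-107) = 535*I*√53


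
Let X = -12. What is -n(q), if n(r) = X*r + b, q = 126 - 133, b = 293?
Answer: -377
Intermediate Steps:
q = -7
n(r) = 293 - 12*r (n(r) = -12*r + 293 = 293 - 12*r)
-n(q) = -(293 - 12*(-7)) = -(293 + 84) = -1*377 = -377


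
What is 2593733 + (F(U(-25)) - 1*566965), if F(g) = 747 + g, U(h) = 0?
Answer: 2027515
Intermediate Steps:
2593733 + (F(U(-25)) - 1*566965) = 2593733 + ((747 + 0) - 1*566965) = 2593733 + (747 - 566965) = 2593733 - 566218 = 2027515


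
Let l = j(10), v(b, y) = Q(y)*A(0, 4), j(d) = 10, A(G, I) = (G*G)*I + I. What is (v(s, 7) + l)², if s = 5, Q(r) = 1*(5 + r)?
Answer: 3364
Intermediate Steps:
A(G, I) = I + I*G² (A(G, I) = G²*I + I = I*G² + I = I + I*G²)
Q(r) = 5 + r
v(b, y) = 20 + 4*y (v(b, y) = (5 + y)*(4*(1 + 0²)) = (5 + y)*(4*(1 + 0)) = (5 + y)*(4*1) = (5 + y)*4 = 20 + 4*y)
l = 10
(v(s, 7) + l)² = ((20 + 4*7) + 10)² = ((20 + 28) + 10)² = (48 + 10)² = 58² = 3364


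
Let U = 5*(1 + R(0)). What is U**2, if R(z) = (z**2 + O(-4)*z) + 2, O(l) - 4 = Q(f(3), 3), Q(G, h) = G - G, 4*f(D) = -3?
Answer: 225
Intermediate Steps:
f(D) = -3/4 (f(D) = (1/4)*(-3) = -3/4)
Q(G, h) = 0
O(l) = 4 (O(l) = 4 + 0 = 4)
R(z) = 2 + z**2 + 4*z (R(z) = (z**2 + 4*z) + 2 = 2 + z**2 + 4*z)
U = 15 (U = 5*(1 + (2 + 0**2 + 4*0)) = 5*(1 + (2 + 0 + 0)) = 5*(1 + 2) = 5*3 = 15)
U**2 = 15**2 = 225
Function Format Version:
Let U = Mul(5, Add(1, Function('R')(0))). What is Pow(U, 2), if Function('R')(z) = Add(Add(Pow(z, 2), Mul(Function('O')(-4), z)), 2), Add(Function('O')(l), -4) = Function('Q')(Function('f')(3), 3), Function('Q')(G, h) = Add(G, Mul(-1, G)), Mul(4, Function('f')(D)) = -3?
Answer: 225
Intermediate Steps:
Function('f')(D) = Rational(-3, 4) (Function('f')(D) = Mul(Rational(1, 4), -3) = Rational(-3, 4))
Function('Q')(G, h) = 0
Function('O')(l) = 4 (Function('O')(l) = Add(4, 0) = 4)
Function('R')(z) = Add(2, Pow(z, 2), Mul(4, z)) (Function('R')(z) = Add(Add(Pow(z, 2), Mul(4, z)), 2) = Add(2, Pow(z, 2), Mul(4, z)))
U = 15 (U = Mul(5, Add(1, Add(2, Pow(0, 2), Mul(4, 0)))) = Mul(5, Add(1, Add(2, 0, 0))) = Mul(5, Add(1, 2)) = Mul(5, 3) = 15)
Pow(U, 2) = Pow(15, 2) = 225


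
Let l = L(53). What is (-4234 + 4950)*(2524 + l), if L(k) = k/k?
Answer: 1807900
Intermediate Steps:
L(k) = 1
l = 1
(-4234 + 4950)*(2524 + l) = (-4234 + 4950)*(2524 + 1) = 716*2525 = 1807900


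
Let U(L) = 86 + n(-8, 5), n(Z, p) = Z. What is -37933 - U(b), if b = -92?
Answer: -38011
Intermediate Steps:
U(L) = 78 (U(L) = 86 - 8 = 78)
-37933 - U(b) = -37933 - 1*78 = -37933 - 78 = -38011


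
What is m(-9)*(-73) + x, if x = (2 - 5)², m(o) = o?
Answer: 666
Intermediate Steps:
x = 9 (x = (-3)² = 9)
m(-9)*(-73) + x = -9*(-73) + 9 = 657 + 9 = 666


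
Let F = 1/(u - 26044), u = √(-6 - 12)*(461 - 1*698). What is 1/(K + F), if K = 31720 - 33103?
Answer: (-711*√2 + 26044*I)/(-36018853*I + 983313*√2) ≈ -0.00072307 - 7.816e-13*I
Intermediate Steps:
K = -1383
u = -711*I*√2 (u = √(-18)*(461 - 698) = (3*I*√2)*(-237) = -711*I*√2 ≈ -1005.5*I)
F = 1/(-26044 - 711*I*√2) (F = 1/(-711*I*√2 - 26044) = 1/(-26044 - 711*I*√2) ≈ -3.8339e-5 + 1.4802e-6*I)
1/(K + F) = 1/(-1383 + I/(-26044*I + 711*√2))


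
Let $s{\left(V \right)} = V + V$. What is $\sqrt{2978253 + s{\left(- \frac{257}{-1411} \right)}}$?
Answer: $\frac{\sqrt{5929467166267}}{1411} \approx 1725.8$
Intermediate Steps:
$s{\left(V \right)} = 2 V$
$\sqrt{2978253 + s{\left(- \frac{257}{-1411} \right)}} = \sqrt{2978253 + 2 \left(- \frac{257}{-1411}\right)} = \sqrt{2978253 + 2 \left(\left(-257\right) \left(- \frac{1}{1411}\right)\right)} = \sqrt{2978253 + 2 \cdot \frac{257}{1411}} = \sqrt{2978253 + \frac{514}{1411}} = \sqrt{\frac{4202315497}{1411}} = \frac{\sqrt{5929467166267}}{1411}$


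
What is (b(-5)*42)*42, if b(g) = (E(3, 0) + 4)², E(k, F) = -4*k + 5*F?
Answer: 112896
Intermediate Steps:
b(g) = 64 (b(g) = ((-4*3 + 5*0) + 4)² = ((-12 + 0) + 4)² = (-12 + 4)² = (-8)² = 64)
(b(-5)*42)*42 = (64*42)*42 = 2688*42 = 112896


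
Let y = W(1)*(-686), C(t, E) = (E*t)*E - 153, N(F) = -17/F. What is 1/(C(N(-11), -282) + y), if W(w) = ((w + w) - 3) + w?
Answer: 11/1350225 ≈ 8.1468e-6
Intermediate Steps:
W(w) = -3 + 3*w (W(w) = (2*w - 3) + w = (-3 + 2*w) + w = -3 + 3*w)
C(t, E) = -153 + t*E² (C(t, E) = t*E² - 153 = -153 + t*E²)
y = 0 (y = (-3 + 3*1)*(-686) = (-3 + 3)*(-686) = 0*(-686) = 0)
1/(C(N(-11), -282) + y) = 1/((-153 - 17/(-11)*(-282)²) + 0) = 1/((-153 - 17*(-1/11)*79524) + 0) = 1/((-153 + (17/11)*79524) + 0) = 1/((-153 + 1351908/11) + 0) = 1/(1350225/11 + 0) = 1/(1350225/11) = 11/1350225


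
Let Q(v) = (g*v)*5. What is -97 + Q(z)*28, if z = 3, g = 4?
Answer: 1583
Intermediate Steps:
Q(v) = 20*v (Q(v) = (4*v)*5 = 20*v)
-97 + Q(z)*28 = -97 + (20*3)*28 = -97 + 60*28 = -97 + 1680 = 1583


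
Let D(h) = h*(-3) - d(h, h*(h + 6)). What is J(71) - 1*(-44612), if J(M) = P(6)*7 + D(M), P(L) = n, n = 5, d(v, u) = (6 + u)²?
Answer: -29909295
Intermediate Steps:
P(L) = 5
D(h) = -(6 + h*(6 + h))² - 3*h (D(h) = h*(-3) - (6 + h*(h + 6))² = -3*h - (6 + h*(6 + h))² = -(6 + h*(6 + h))² - 3*h)
J(M) = 35 - (6 + M*(6 + M))² - 3*M (J(M) = 5*7 + (-(6 + M*(6 + M))² - 3*M) = 35 + (-(6 + M*(6 + M))² - 3*M) = 35 - (6 + M*(6 + M))² - 3*M)
J(71) - 1*(-44612) = (35 - (6 + 71*(6 + 71))² - 3*71) - 1*(-44612) = (35 - (6 + 71*77)² - 213) + 44612 = (35 - (6 + 5467)² - 213) + 44612 = (35 - 1*5473² - 213) + 44612 = (35 - 1*29953729 - 213) + 44612 = (35 - 29953729 - 213) + 44612 = -29953907 + 44612 = -29909295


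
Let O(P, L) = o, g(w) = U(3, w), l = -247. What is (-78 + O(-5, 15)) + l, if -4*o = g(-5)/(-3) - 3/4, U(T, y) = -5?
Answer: -15611/48 ≈ -325.23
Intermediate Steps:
g(w) = -5
o = -11/48 (o = -(-5/(-3) - 3/4)/4 = -(-5*(-⅓) - 3*¼)/4 = -(5/3 - ¾)/4 = -¼*11/12 = -11/48 ≈ -0.22917)
O(P, L) = -11/48
(-78 + O(-5, 15)) + l = (-78 - 11/48) - 247 = -3755/48 - 247 = -15611/48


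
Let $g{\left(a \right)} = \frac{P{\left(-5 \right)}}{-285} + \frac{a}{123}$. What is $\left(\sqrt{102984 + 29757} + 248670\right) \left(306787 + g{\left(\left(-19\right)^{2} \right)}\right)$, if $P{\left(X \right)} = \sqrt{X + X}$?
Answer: $\frac{\left(82890 + 7 \sqrt{301}\right) \left(3584840390 - 41 i \sqrt{10}\right)}{3895} \approx 7.6401 \cdot 10^{10} - 2763.2 i$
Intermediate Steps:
$P{\left(X \right)} = \sqrt{2} \sqrt{X}$ ($P{\left(X \right)} = \sqrt{2 X} = \sqrt{2} \sqrt{X}$)
$g{\left(a \right)} = \frac{a}{123} - \frac{i \sqrt{10}}{285}$ ($g{\left(a \right)} = \frac{\sqrt{2} \sqrt{-5}}{-285} + \frac{a}{123} = \sqrt{2} i \sqrt{5} \left(- \frac{1}{285}\right) + a \frac{1}{123} = i \sqrt{10} \left(- \frac{1}{285}\right) + \frac{a}{123} = - \frac{i \sqrt{10}}{285} + \frac{a}{123} = \frac{a}{123} - \frac{i \sqrt{10}}{285}$)
$\left(\sqrt{102984 + 29757} + 248670\right) \left(306787 + g{\left(\left(-19\right)^{2} \right)}\right) = \left(\sqrt{102984 + 29757} + 248670\right) \left(306787 + \left(\frac{\left(-19\right)^{2}}{123} - \frac{i \sqrt{10}}{285}\right)\right) = \left(\sqrt{132741} + 248670\right) \left(306787 + \left(\frac{1}{123} \cdot 361 - \frac{i \sqrt{10}}{285}\right)\right) = \left(21 \sqrt{301} + 248670\right) \left(306787 + \left(\frac{361}{123} - \frac{i \sqrt{10}}{285}\right)\right) = \left(248670 + 21 \sqrt{301}\right) \left(\frac{37735162}{123} - \frac{i \sqrt{10}}{285}\right)$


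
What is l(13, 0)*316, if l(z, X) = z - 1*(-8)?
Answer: 6636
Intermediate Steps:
l(z, X) = 8 + z (l(z, X) = z + 8 = 8 + z)
l(13, 0)*316 = (8 + 13)*316 = 21*316 = 6636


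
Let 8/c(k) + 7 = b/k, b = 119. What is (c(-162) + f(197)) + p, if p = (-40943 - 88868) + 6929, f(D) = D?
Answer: -153725601/1253 ≈ -1.2269e+5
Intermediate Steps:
c(k) = 8/(-7 + 119/k)
p = -122882 (p = -129811 + 6929 = -122882)
(c(-162) + f(197)) + p = (-8*(-162)/(-119 + 7*(-162)) + 197) - 122882 = (-8*(-162)/(-119 - 1134) + 197) - 122882 = (-8*(-162)/(-1253) + 197) - 122882 = (-8*(-162)*(-1/1253) + 197) - 122882 = (-1296/1253 + 197) - 122882 = 245545/1253 - 122882 = -153725601/1253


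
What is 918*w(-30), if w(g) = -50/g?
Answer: 1530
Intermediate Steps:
918*w(-30) = 918*(-50/(-30)) = 918*(-50*(-1/30)) = 918*(5/3) = 1530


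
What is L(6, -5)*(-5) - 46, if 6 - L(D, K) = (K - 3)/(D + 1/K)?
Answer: -2404/29 ≈ -82.896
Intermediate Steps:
L(D, K) = 6 - (-3 + K)/(D + 1/K) (L(D, K) = 6 - (K - 3)/(D + 1/K) = 6 - (-3 + K)/(D + 1/K))
L(6, -5)*(-5) - 46 = ((6 - 1*(-5)² + 3*(-5) + 6*6*(-5))/(1 + 6*(-5)))*(-5) - 46 = ((6 - 1*25 - 15 - 180)/(1 - 30))*(-5) - 46 = ((6 - 25 - 15 - 180)/(-29))*(-5) - 46 = -1/29*(-214)*(-5) - 46 = (214/29)*(-5) - 46 = -1070/29 - 46 = -2404/29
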